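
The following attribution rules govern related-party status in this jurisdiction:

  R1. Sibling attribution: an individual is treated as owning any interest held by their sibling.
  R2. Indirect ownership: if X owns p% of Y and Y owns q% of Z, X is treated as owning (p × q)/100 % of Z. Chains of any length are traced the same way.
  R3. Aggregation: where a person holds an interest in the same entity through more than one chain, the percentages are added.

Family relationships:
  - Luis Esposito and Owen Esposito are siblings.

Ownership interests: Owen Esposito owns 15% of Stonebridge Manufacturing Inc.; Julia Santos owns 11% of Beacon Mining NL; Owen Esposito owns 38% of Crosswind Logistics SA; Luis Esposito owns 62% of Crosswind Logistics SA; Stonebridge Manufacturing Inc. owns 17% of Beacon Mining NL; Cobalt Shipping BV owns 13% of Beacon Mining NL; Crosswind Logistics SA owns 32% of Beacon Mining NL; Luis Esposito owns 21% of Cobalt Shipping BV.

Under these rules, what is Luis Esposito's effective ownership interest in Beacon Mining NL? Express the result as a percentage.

By sibling attribution (R1), Luis Esposito is treated as also owning Owen Esposito's interest in Crosswind Logistics SA, giving 62% + 38% = 100%.
By sibling attribution (R1), Luis Esposito is treated as owning Owen Esposito's 15% interest in Stonebridge Manufacturing Inc.
Chain via Crosswind Logistics SA (R2): 100% × 32% = 32% of Beacon Mining NL.
Chain via Cobalt Shipping BV (R2): 21% × 13% = 2.73% of Beacon Mining NL.
Chain via Stonebridge Manufacturing Inc. (R2): 15% × 17% = 2.55% of Beacon Mining NL.
Aggregating (R3): 32% + 2.73% + 2.55% = 37.28%.

37.28%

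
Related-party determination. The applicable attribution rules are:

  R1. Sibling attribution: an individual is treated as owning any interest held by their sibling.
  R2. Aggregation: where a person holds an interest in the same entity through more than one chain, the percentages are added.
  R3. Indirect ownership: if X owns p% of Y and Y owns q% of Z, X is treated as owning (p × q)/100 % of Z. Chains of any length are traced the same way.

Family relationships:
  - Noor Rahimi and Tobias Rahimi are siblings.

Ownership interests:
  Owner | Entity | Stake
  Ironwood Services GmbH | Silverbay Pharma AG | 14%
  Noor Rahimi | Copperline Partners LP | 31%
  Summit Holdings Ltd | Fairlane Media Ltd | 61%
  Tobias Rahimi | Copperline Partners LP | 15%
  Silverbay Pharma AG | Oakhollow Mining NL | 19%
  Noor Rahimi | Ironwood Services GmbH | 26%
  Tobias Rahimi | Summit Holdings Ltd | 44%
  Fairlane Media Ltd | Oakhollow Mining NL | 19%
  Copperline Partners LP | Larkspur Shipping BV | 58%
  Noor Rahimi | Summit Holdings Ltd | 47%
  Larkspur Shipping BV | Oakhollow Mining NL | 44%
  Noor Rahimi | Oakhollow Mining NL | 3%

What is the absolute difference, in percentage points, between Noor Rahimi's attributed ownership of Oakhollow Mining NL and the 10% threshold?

15.9777

By sibling attribution (R1), Noor Rahimi is treated as also owning Tobias Rahimi's interest in Summit Holdings Ltd, giving 47% + 44% = 91%.
By sibling attribution (R1), Noor Rahimi is treated as also owning Tobias Rahimi's interest in Copperline Partners LP, giving 31% + 15% = 46%.
Chain via Summit Holdings Ltd → Fairlane Media Ltd (R3): 91% × 61% × 19% = 10.5469% of Oakhollow Mining NL.
Chain via Ironwood Services GmbH → Silverbay Pharma AG (R3): 26% × 14% × 19% = 0.6916% of Oakhollow Mining NL.
Chain via Copperline Partners LP → Larkspur Shipping BV (R3): 46% × 58% × 44% = 11.7392% of Oakhollow Mining NL.
Direct interest in Oakhollow Mining NL: 3%.
Aggregating (R2): 10.5469% + 0.6916% + 11.7392% + 3% = 25.9777%.
25.9777% exceeds the 10% threshold by 15.9777 percentage points.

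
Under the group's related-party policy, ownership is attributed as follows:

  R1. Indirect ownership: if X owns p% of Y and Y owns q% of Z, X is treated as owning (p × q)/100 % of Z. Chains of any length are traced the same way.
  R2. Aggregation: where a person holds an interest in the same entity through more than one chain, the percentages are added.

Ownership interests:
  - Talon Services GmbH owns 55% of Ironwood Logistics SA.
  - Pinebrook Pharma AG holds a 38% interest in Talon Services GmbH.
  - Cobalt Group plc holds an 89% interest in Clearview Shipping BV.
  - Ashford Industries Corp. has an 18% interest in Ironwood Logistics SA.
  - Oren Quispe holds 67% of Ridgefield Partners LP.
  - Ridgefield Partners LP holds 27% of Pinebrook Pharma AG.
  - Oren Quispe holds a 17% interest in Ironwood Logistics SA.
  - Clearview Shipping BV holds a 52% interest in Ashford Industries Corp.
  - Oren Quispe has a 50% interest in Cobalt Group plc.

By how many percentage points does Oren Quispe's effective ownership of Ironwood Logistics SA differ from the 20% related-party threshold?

Chain via Cobalt Group plc → Clearview Shipping BV → Ashford Industries Corp. (R1): 50% × 89% × 52% × 18% = 4.1652% of Ironwood Logistics SA.
Chain via Ridgefield Partners LP → Pinebrook Pharma AG → Talon Services GmbH (R1): 67% × 27% × 38% × 55% = 3.78081% of Ironwood Logistics SA.
Direct interest in Ironwood Logistics SA: 17%.
Aggregating (R2): 4.1652% + 3.78081% + 17% = 24.94601%.
24.94601% exceeds the 20% threshold by 4.94601 percentage points.

4.94601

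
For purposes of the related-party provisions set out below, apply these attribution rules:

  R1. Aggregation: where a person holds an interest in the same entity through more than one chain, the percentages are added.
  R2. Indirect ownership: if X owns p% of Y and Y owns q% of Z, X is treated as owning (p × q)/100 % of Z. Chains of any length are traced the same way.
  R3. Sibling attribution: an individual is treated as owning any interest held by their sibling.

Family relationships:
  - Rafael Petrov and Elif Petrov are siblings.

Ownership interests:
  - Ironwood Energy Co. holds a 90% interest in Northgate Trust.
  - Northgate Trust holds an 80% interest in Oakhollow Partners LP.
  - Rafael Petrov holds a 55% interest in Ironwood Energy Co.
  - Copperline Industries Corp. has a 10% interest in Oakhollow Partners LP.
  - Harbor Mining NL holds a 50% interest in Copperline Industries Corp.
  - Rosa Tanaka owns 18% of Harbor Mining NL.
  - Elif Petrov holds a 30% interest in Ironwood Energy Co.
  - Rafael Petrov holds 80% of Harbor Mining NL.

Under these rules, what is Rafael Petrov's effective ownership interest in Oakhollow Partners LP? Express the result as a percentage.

By sibling attribution (R3), Rafael Petrov is treated as also owning Elif Petrov's interest in Ironwood Energy Co, giving 55% + 30% = 85%.
Chain via Ironwood Energy Co. → Northgate Trust (R2): 85% × 90% × 80% = 61.2% of Oakhollow Partners LP.
Chain via Harbor Mining NL → Copperline Industries Corp. (R2): 80% × 50% × 10% = 4% of Oakhollow Partners LP.
Aggregating (R1): 61.2% + 4% = 65.2%.

65.2%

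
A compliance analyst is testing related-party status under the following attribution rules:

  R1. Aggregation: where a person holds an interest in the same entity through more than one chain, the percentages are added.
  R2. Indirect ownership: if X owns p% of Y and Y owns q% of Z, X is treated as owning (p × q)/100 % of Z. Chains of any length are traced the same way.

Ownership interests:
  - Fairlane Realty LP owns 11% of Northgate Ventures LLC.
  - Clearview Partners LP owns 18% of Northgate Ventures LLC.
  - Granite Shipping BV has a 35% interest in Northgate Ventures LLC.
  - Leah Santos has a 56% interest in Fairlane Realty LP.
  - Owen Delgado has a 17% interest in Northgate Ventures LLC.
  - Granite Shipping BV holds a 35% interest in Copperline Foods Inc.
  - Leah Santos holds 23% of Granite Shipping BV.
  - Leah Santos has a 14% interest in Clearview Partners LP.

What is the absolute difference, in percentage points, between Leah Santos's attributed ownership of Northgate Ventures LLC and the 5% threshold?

Chain via Fairlane Realty LP (R2): 56% × 11% = 6.16% of Northgate Ventures LLC.
Chain via Clearview Partners LP (R2): 14% × 18% = 2.52% of Northgate Ventures LLC.
Chain via Granite Shipping BV (R2): 23% × 35% = 8.05% of Northgate Ventures LLC.
Aggregating (R1): 6.16% + 2.52% + 8.05% = 16.73%.
16.73% exceeds the 5% threshold by 11.73 percentage points.

11.73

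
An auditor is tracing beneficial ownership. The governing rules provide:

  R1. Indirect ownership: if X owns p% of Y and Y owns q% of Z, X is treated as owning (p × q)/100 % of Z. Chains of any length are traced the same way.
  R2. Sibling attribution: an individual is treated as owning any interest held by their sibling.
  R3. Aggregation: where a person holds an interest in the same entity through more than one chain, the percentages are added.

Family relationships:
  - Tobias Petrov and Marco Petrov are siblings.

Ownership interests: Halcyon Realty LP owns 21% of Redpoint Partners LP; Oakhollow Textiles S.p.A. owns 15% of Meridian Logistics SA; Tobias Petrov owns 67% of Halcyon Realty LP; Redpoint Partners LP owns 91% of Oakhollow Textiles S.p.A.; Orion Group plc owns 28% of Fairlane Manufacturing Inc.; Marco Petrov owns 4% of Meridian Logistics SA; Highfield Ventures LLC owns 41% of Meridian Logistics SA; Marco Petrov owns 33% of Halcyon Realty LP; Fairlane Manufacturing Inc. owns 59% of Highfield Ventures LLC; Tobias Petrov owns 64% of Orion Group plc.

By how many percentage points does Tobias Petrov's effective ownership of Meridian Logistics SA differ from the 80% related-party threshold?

By sibling attribution (R2), Tobias Petrov is treated as also owning Marco Petrov's interest in Halcyon Realty LP, giving 67% + 33% = 100%.
By sibling attribution (R2), Tobias Petrov is treated as owning Marco Petrov's 4% interest in Meridian Logistics SA.
Chain via Orion Group plc → Fairlane Manufacturing Inc. → Highfield Ventures LLC (R1): 64% × 28% × 59% × 41% = 4.334848% of Meridian Logistics SA.
Chain via Halcyon Realty LP → Redpoint Partners LP → Oakhollow Textiles S.p.A. (R1): 100% × 21% × 91% × 15% = 2.8665% of Meridian Logistics SA.
Direct interest in Meridian Logistics SA: 4%.
Aggregating (R3): 4.334848% + 2.8665% + 4% = 11.201348%.
11.201348% falls short of the 80% threshold by 68.798652 percentage points.

68.798652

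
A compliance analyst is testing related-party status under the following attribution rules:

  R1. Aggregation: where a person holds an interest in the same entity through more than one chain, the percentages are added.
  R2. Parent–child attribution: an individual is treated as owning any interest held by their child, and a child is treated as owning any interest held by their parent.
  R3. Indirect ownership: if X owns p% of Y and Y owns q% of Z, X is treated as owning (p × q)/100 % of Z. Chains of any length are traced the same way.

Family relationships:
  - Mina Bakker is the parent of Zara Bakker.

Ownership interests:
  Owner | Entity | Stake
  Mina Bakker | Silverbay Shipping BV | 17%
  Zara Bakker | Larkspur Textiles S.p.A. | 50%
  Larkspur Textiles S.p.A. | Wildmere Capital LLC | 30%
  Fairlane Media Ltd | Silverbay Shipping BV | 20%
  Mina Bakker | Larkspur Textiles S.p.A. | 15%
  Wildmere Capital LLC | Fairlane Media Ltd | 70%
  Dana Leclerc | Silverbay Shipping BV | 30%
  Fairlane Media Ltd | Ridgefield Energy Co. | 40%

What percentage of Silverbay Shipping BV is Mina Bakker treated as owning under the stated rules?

By parent–child attribution (R2), Mina Bakker is treated as also owning Zara Bakker's interest in Larkspur Textiles S.p.A, giving 15% + 50% = 65%.
Chain via Larkspur Textiles S.p.A. → Wildmere Capital LLC → Fairlane Media Ltd (R3): 65% × 30% × 70% × 20% = 2.73% of Silverbay Shipping BV.
Direct interest in Silverbay Shipping BV: 17%.
Aggregating (R1): 2.73% + 17% = 19.73%.

19.73%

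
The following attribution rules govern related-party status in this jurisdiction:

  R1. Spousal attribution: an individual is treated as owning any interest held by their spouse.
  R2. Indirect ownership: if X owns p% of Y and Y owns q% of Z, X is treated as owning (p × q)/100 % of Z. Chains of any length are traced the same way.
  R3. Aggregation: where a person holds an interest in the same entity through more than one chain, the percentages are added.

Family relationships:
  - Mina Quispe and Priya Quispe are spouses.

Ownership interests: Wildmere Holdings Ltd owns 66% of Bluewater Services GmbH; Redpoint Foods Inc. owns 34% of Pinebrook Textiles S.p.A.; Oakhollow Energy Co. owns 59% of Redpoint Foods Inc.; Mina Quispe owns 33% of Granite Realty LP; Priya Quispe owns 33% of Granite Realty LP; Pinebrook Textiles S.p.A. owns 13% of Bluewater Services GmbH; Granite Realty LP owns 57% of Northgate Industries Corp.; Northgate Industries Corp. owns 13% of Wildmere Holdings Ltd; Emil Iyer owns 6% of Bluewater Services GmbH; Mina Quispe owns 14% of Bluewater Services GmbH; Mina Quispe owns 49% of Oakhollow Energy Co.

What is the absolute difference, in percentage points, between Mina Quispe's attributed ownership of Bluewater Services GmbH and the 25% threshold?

6.494382

By spousal attribution (R1), Mina Quispe is treated as also owning Priya Quispe's interest in Granite Realty LP, giving 33% + 33% = 66%.
Chain via Oakhollow Energy Co. → Redpoint Foods Inc. → Pinebrook Textiles S.p.A. (R2): 49% × 59% × 34% × 13% = 1.277822% of Bluewater Services GmbH.
Chain via Granite Realty LP → Northgate Industries Corp. → Wildmere Holdings Ltd (R2): 66% × 57% × 13% × 66% = 3.227796% of Bluewater Services GmbH.
Direct interest in Bluewater Services GmbH: 14%.
Aggregating (R3): 1.277822% + 3.227796% + 14% = 18.505618%.
18.505618% falls short of the 25% threshold by 6.494382 percentage points.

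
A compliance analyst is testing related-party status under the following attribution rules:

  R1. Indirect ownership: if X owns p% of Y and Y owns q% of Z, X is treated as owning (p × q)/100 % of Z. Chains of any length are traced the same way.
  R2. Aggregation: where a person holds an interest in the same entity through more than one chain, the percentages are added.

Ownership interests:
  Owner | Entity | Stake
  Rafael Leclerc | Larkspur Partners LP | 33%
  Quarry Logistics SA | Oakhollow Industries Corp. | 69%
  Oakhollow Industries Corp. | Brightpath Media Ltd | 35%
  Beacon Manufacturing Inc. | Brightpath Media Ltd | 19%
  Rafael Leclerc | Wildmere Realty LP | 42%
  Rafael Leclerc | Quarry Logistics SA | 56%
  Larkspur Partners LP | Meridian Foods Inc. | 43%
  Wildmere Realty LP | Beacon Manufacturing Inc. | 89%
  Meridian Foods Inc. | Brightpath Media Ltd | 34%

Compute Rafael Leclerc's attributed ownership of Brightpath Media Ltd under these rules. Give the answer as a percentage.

25.4508%

Chain via Larkspur Partners LP → Meridian Foods Inc. (R1): 33% × 43% × 34% = 4.8246% of Brightpath Media Ltd.
Chain via Wildmere Realty LP → Beacon Manufacturing Inc. (R1): 42% × 89% × 19% = 7.1022% of Brightpath Media Ltd.
Chain via Quarry Logistics SA → Oakhollow Industries Corp. (R1): 56% × 69% × 35% = 13.524% of Brightpath Media Ltd.
Aggregating (R2): 4.8246% + 7.1022% + 13.524% = 25.4508%.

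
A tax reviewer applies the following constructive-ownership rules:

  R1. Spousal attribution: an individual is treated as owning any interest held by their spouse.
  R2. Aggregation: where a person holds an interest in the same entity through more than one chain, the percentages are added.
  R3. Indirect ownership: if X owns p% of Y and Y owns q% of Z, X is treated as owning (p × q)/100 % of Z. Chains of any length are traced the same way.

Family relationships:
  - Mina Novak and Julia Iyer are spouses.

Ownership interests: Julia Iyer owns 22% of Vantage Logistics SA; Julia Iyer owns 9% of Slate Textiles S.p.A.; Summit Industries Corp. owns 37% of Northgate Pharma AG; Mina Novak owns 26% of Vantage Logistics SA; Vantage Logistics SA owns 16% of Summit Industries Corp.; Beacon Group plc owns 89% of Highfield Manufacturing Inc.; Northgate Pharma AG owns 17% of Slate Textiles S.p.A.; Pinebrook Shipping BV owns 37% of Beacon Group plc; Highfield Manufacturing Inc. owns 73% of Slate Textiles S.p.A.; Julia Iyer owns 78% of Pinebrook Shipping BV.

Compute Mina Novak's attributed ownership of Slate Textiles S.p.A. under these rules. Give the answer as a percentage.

28.233414%

By spousal attribution (R1), Mina Novak is treated as also owning Julia Iyer's interest in Vantage Logistics SA, giving 26% + 22% = 48%.
By spousal attribution (R1), Mina Novak is treated as owning Julia Iyer's 78% interest in Pinebrook Shipping BV.
By spousal attribution (R1), Mina Novak is treated as owning Julia Iyer's 9% interest in Slate Textiles S.p.A.
Chain via Vantage Logistics SA → Summit Industries Corp. → Northgate Pharma AG (R3): 48% × 16% × 37% × 17% = 0.483072% of Slate Textiles S.p.A.
Chain via Pinebrook Shipping BV → Beacon Group plc → Highfield Manufacturing Inc. (R3): 78% × 37% × 89% × 73% = 18.750342% of Slate Textiles S.p.A.
Direct interest in Slate Textiles S.p.A: 9%.
Aggregating (R2): 0.483072% + 18.750342% + 9% = 28.233414%.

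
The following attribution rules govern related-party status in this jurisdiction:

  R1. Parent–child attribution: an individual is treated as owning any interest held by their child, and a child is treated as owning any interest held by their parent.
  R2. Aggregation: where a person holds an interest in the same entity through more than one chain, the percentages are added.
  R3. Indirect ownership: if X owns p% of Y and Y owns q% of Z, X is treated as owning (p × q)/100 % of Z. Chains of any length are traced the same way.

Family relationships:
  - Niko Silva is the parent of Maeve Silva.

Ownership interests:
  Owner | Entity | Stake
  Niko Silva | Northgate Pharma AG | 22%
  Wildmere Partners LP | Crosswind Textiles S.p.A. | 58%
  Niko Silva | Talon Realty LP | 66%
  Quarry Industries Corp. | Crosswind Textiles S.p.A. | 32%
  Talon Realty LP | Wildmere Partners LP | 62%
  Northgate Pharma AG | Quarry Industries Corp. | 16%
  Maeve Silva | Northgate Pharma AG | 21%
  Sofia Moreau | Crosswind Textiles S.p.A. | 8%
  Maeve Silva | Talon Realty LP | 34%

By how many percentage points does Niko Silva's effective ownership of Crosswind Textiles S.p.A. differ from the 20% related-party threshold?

By parent–child attribution (R1), Niko Silva is treated as also owning Maeve Silva's interest in Talon Realty LP, giving 66% + 34% = 100%.
By parent–child attribution (R1), Niko Silva is treated as also owning Maeve Silva's interest in Northgate Pharma AG, giving 22% + 21% = 43%.
Chain via Talon Realty LP → Wildmere Partners LP (R3): 100% × 62% × 58% = 35.96% of Crosswind Textiles S.p.A.
Chain via Northgate Pharma AG → Quarry Industries Corp. (R3): 43% × 16% × 32% = 2.2016% of Crosswind Textiles S.p.A.
Aggregating (R2): 35.96% + 2.2016% = 38.1616%.
38.1616% exceeds the 20% threshold by 18.1616 percentage points.

18.1616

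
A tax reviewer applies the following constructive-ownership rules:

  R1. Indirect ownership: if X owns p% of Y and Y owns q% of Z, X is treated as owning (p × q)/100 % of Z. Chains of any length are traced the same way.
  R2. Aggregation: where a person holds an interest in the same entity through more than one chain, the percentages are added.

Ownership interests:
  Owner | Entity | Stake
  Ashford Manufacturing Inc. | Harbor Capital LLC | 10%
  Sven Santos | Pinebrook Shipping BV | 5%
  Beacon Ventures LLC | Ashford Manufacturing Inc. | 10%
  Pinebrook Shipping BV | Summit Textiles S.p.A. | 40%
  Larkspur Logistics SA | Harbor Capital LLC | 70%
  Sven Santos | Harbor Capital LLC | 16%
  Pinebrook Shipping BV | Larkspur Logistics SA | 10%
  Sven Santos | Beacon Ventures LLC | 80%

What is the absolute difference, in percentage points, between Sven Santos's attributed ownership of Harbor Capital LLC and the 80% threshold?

Chain via Pinebrook Shipping BV → Larkspur Logistics SA (R1): 5% × 10% × 70% = 0.35% of Harbor Capital LLC.
Chain via Beacon Ventures LLC → Ashford Manufacturing Inc. (R1): 80% × 10% × 10% = 0.8% of Harbor Capital LLC.
Direct interest in Harbor Capital LLC: 16%.
Aggregating (R2): 0.35% + 0.8% + 16% = 17.15%.
17.15% falls short of the 80% threshold by 62.85 percentage points.

62.85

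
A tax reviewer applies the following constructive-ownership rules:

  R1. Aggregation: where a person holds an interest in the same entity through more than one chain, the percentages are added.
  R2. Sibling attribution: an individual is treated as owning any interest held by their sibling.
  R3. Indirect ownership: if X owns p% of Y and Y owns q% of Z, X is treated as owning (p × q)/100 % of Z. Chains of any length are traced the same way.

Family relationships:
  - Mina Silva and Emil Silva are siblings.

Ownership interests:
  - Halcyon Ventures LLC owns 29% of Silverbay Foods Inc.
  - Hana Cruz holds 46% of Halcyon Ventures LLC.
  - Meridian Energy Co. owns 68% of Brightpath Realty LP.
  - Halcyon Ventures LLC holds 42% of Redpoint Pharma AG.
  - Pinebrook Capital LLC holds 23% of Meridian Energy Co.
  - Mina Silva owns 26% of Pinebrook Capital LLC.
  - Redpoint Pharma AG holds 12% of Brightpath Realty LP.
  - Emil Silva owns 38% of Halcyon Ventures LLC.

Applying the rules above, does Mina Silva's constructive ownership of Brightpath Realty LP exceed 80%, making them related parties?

By sibling attribution (R2), Mina Silva is treated as owning Emil Silva's 38% interest in Halcyon Ventures LLC.
Chain via Pinebrook Capital LLC → Meridian Energy Co. (R3): 26% × 23% × 68% = 4.0664% of Brightpath Realty LP.
Chain via Halcyon Ventures LLC → Redpoint Pharma AG (R3): 38% × 42% × 12% = 1.9152% of Brightpath Realty LP.
Aggregating (R1): 4.0664% + 1.9152% = 5.9816%.
5.9816% does not exceed the 80% threshold, so Mina is not a related party to Brightpath Realty LP.

No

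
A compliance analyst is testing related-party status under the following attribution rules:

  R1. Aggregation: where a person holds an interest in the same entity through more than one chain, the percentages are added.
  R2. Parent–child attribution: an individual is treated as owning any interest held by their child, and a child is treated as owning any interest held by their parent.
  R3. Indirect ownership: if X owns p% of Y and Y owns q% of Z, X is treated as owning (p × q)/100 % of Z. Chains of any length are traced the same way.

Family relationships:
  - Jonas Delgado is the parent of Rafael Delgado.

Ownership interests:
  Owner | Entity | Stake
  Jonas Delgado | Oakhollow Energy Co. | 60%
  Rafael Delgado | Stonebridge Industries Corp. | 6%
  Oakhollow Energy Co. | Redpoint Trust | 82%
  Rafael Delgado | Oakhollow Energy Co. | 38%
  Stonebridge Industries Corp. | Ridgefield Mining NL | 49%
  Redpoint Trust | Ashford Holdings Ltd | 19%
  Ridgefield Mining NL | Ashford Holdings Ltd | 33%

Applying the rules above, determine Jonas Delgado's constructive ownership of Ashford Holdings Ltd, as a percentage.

By parent–child attribution (R2), Jonas Delgado is treated as also owning Rafael Delgado's interest in Oakhollow Energy Co, giving 60% + 38% = 98%.
By parent–child attribution (R2), Jonas Delgado is treated as owning Rafael Delgado's 6% interest in Stonebridge Industries Corp.
Chain via Oakhollow Energy Co. → Redpoint Trust (R3): 98% × 82% × 19% = 15.2684% of Ashford Holdings Ltd.
Chain via Stonebridge Industries Corp. → Ridgefield Mining NL (R3): 6% × 49% × 33% = 0.9702% of Ashford Holdings Ltd.
Aggregating (R1): 15.2684% + 0.9702% = 16.2386%.

16.2386%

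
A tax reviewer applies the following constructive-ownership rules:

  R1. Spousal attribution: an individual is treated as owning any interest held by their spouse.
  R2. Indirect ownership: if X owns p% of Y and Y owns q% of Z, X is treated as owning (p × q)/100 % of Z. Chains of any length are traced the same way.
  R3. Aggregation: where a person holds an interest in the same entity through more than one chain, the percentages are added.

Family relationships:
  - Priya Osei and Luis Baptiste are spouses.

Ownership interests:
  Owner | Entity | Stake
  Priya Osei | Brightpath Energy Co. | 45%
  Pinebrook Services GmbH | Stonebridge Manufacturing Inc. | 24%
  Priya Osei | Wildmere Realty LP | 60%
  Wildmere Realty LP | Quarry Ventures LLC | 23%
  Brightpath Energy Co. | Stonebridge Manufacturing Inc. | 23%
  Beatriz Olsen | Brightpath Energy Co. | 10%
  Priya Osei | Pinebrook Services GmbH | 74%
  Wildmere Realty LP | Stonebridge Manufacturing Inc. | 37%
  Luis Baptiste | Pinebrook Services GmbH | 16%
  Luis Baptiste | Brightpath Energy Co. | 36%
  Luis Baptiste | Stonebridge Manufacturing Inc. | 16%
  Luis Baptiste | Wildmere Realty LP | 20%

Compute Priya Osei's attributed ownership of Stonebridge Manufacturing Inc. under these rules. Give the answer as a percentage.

By spousal attribution (R1), Priya Osei is treated as also owning Luis Baptiste's interest in Pinebrook Services GmbH, giving 74% + 16% = 90%.
By spousal attribution (R1), Priya Osei is treated as also owning Luis Baptiste's interest in Brightpath Energy Co, giving 45% + 36% = 81%.
By spousal attribution (R1), Priya Osei is treated as also owning Luis Baptiste's interest in Wildmere Realty LP, giving 60% + 20% = 80%.
By spousal attribution (R1), Priya Osei is treated as owning Luis Baptiste's 16% interest in Stonebridge Manufacturing Inc.
Chain via Pinebrook Services GmbH (R2): 90% × 24% = 21.6% of Stonebridge Manufacturing Inc.
Chain via Brightpath Energy Co. (R2): 81% × 23% = 18.63% of Stonebridge Manufacturing Inc.
Chain via Wildmere Realty LP (R2): 80% × 37% = 29.6% of Stonebridge Manufacturing Inc.
Direct interest in Stonebridge Manufacturing Inc: 16%.
Aggregating (R3): 21.6% + 18.63% + 29.6% + 16% = 85.83%.

85.83%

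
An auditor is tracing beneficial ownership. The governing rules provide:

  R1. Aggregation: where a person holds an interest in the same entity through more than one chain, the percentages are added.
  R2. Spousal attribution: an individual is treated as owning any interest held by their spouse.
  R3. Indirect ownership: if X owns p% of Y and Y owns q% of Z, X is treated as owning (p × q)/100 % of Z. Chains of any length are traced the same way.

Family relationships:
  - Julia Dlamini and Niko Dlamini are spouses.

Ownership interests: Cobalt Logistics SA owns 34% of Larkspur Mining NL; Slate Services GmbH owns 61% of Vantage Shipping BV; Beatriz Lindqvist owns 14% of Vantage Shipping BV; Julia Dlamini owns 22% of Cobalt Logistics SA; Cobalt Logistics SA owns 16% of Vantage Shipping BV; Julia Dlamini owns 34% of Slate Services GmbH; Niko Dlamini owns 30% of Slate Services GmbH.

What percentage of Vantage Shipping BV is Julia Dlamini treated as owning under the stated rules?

By spousal attribution (R2), Julia Dlamini is treated as also owning Niko Dlamini's interest in Slate Services GmbH, giving 34% + 30% = 64%.
Chain via Cobalt Logistics SA (R3): 22% × 16% = 3.52% of Vantage Shipping BV.
Chain via Slate Services GmbH (R3): 64% × 61% = 39.04% of Vantage Shipping BV.
Aggregating (R1): 3.52% + 39.04% = 42.56%.

42.56%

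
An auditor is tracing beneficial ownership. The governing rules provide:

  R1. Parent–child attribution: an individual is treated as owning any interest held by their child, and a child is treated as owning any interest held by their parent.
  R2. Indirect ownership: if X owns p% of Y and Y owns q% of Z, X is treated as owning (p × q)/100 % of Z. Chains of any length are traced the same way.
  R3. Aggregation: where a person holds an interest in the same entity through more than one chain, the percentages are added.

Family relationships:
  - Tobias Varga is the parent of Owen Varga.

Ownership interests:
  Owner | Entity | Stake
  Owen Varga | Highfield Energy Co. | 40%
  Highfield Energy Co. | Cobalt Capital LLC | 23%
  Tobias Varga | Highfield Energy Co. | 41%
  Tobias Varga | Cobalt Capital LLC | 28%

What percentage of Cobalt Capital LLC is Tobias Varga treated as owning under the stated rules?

By parent–child attribution (R1), Tobias Varga is treated as also owning Owen Varga's interest in Highfield Energy Co, giving 41% + 40% = 81%.
Chain via Highfield Energy Co. (R2): 81% × 23% = 18.63% of Cobalt Capital LLC.
Direct interest in Cobalt Capital LLC: 28%.
Aggregating (R3): 18.63% + 28% = 46.63%.

46.63%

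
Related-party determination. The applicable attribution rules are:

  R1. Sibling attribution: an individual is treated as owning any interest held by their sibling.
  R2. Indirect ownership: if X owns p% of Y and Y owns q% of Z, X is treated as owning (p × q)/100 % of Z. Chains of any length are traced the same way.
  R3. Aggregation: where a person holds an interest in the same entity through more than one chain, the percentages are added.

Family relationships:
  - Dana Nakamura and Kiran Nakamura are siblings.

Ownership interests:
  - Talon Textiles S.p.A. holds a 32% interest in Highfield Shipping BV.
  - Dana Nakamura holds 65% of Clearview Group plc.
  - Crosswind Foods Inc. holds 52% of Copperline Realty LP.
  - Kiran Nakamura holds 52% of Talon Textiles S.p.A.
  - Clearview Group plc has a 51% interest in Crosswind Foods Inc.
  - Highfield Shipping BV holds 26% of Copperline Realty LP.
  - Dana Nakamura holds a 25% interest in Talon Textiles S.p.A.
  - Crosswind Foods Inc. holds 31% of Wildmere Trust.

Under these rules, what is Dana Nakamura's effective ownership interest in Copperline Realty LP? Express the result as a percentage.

By sibling attribution (R1), Dana Nakamura is treated as also owning Kiran Nakamura's interest in Talon Textiles S.p.A, giving 25% + 52% = 77%.
Chain via Talon Textiles S.p.A. → Highfield Shipping BV (R2): 77% × 32% × 26% = 6.4064% of Copperline Realty LP.
Chain via Clearview Group plc → Crosswind Foods Inc. (R2): 65% × 51% × 52% = 17.238% of Copperline Realty LP.
Aggregating (R3): 6.4064% + 17.238% = 23.6444%.

23.6444%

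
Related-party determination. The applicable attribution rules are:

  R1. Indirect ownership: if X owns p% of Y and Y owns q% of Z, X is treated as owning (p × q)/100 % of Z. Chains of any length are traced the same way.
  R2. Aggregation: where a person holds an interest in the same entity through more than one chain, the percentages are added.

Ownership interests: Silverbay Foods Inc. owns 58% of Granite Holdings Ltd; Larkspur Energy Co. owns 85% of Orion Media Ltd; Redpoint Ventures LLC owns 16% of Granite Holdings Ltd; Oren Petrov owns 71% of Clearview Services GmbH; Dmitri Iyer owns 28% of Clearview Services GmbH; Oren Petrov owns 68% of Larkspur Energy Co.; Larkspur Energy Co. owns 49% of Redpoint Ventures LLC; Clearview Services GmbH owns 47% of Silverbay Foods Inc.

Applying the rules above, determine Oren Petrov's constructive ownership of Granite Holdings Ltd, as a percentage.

24.6858%

Chain via Clearview Services GmbH → Silverbay Foods Inc. (R1): 71% × 47% × 58% = 19.3546% of Granite Holdings Ltd.
Chain via Larkspur Energy Co. → Redpoint Ventures LLC (R1): 68% × 49% × 16% = 5.3312% of Granite Holdings Ltd.
Aggregating (R2): 19.3546% + 5.3312% = 24.6858%.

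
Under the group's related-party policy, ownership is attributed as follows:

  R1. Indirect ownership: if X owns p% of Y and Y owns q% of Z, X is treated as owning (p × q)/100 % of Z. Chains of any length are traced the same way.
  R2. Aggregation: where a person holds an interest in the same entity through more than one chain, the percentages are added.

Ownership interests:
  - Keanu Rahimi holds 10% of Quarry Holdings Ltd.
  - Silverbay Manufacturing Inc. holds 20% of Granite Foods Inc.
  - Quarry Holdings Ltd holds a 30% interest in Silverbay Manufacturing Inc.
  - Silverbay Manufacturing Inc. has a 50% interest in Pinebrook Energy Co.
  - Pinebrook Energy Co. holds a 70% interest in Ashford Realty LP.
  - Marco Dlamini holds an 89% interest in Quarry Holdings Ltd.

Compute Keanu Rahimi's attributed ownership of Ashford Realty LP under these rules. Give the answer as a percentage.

1.05%

Chain via Quarry Holdings Ltd → Silverbay Manufacturing Inc. → Pinebrook Energy Co. (R1): 10% × 30% × 50% × 70% = 1.05% of Ashford Realty LP.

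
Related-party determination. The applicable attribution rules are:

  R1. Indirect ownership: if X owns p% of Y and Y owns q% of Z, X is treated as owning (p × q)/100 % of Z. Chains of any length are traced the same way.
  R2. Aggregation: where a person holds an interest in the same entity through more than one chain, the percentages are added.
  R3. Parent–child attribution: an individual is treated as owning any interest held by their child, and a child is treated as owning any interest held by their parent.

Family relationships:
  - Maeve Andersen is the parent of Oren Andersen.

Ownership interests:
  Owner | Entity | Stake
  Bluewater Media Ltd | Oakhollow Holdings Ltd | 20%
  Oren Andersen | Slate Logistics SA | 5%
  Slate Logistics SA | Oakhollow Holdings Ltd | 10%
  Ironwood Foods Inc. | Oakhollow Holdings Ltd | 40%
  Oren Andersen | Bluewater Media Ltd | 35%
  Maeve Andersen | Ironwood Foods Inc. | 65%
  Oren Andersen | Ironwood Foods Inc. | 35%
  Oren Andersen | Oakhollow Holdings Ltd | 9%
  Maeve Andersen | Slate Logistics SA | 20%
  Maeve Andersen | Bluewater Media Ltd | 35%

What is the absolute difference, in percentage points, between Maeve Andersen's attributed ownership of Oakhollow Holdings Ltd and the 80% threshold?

By parent–child attribution (R3), Maeve Andersen is treated as also owning Oren Andersen's interest in Bluewater Media Ltd, giving 35% + 35% = 70%.
By parent–child attribution (R3), Maeve Andersen is treated as also owning Oren Andersen's interest in Slate Logistics SA, giving 20% + 5% = 25%.
By parent–child attribution (R3), Maeve Andersen is treated as also owning Oren Andersen's interest in Ironwood Foods Inc, giving 65% + 35% = 100%.
By parent–child attribution (R3), Maeve Andersen is treated as owning Oren Andersen's 9% interest in Oakhollow Holdings Ltd.
Chain via Bluewater Media Ltd (R1): 70% × 20% = 14% of Oakhollow Holdings Ltd.
Chain via Slate Logistics SA (R1): 25% × 10% = 2.5% of Oakhollow Holdings Ltd.
Chain via Ironwood Foods Inc. (R1): 100% × 40% = 40% of Oakhollow Holdings Ltd.
Direct interest in Oakhollow Holdings Ltd: 9%.
Aggregating (R2): 14% + 2.5% + 40% + 9% = 65.5%.
65.5% falls short of the 80% threshold by 14.5 percentage points.

14.5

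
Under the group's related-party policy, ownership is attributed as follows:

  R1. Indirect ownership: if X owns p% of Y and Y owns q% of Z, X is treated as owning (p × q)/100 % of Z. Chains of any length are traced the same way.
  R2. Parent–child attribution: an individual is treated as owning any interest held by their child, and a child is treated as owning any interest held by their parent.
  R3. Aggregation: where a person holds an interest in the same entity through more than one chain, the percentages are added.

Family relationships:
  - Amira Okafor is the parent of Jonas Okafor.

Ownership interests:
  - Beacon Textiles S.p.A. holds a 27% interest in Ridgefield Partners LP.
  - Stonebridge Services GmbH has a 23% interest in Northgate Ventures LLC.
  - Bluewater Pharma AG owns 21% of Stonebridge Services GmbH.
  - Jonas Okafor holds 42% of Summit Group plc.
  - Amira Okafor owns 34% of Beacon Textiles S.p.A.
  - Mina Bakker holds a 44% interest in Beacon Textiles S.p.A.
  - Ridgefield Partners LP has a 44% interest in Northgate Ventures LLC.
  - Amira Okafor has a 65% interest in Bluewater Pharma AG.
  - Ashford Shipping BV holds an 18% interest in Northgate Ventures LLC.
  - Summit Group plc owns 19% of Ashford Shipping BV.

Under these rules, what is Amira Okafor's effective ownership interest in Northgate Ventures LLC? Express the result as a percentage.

By parent–child attribution (R2), Amira Okafor is treated as owning Jonas Okafor's 42% interest in Summit Group plc.
Chain via Bluewater Pharma AG → Stonebridge Services GmbH (R1): 65% × 21% × 23% = 3.1395% of Northgate Ventures LLC.
Chain via Beacon Textiles S.p.A. → Ridgefield Partners LP (R1): 34% × 27% × 44% = 4.0392% of Northgate Ventures LLC.
Chain via Summit Group plc → Ashford Shipping BV (R1): 42% × 19% × 18% = 1.4364% of Northgate Ventures LLC.
Aggregating (R3): 3.1395% + 4.0392% + 1.4364% = 8.6151%.

8.6151%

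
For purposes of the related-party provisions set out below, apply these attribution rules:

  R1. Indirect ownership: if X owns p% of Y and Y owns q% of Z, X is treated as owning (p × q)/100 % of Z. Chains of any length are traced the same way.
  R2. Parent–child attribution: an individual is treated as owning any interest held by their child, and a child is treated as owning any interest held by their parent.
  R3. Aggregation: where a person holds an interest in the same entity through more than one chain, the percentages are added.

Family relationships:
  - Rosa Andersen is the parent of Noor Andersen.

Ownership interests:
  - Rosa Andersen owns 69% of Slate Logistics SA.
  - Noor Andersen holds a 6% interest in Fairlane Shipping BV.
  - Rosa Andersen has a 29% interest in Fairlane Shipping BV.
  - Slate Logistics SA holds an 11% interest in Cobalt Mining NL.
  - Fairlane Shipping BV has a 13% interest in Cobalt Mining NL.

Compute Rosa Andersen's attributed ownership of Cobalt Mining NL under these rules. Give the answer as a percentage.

By parent–child attribution (R2), Rosa Andersen is treated as also owning Noor Andersen's interest in Fairlane Shipping BV, giving 29% + 6% = 35%.
Chain via Fairlane Shipping BV (R1): 35% × 13% = 4.55% of Cobalt Mining NL.
Chain via Slate Logistics SA (R1): 69% × 11% = 7.59% of Cobalt Mining NL.
Aggregating (R3): 4.55% + 7.59% = 12.14%.

12.14%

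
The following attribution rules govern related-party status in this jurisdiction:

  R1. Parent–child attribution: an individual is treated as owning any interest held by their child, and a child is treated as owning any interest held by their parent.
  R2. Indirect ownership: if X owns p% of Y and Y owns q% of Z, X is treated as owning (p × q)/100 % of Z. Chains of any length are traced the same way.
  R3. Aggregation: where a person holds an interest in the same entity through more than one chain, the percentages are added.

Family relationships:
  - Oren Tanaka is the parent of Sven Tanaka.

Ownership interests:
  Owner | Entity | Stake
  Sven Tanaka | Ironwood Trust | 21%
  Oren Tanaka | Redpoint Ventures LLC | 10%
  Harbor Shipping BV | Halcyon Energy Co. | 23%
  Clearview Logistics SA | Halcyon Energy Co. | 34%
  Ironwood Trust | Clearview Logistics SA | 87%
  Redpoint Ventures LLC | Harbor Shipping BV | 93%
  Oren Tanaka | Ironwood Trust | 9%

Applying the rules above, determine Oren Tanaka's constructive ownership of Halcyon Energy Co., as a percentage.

11.013%

By parent–child attribution (R1), Oren Tanaka is treated as also owning Sven Tanaka's interest in Ironwood Trust, giving 9% + 21% = 30%.
Chain via Ironwood Trust → Clearview Logistics SA (R2): 30% × 87% × 34% = 8.874% of Halcyon Energy Co.
Chain via Redpoint Ventures LLC → Harbor Shipping BV (R2): 10% × 93% × 23% = 2.139% of Halcyon Energy Co.
Aggregating (R3): 8.874% + 2.139% = 11.013%.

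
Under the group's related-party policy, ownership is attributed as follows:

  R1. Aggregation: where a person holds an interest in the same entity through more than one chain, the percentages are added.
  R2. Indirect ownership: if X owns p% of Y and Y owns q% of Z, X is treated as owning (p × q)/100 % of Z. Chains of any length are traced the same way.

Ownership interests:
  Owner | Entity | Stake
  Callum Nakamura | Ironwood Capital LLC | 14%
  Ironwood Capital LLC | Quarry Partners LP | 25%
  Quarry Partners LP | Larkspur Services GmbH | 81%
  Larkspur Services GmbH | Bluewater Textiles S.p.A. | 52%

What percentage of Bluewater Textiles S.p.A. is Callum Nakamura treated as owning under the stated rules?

Chain via Ironwood Capital LLC → Quarry Partners LP → Larkspur Services GmbH (R2): 14% × 25% × 81% × 52% = 1.4742% of Bluewater Textiles S.p.A.

1.4742%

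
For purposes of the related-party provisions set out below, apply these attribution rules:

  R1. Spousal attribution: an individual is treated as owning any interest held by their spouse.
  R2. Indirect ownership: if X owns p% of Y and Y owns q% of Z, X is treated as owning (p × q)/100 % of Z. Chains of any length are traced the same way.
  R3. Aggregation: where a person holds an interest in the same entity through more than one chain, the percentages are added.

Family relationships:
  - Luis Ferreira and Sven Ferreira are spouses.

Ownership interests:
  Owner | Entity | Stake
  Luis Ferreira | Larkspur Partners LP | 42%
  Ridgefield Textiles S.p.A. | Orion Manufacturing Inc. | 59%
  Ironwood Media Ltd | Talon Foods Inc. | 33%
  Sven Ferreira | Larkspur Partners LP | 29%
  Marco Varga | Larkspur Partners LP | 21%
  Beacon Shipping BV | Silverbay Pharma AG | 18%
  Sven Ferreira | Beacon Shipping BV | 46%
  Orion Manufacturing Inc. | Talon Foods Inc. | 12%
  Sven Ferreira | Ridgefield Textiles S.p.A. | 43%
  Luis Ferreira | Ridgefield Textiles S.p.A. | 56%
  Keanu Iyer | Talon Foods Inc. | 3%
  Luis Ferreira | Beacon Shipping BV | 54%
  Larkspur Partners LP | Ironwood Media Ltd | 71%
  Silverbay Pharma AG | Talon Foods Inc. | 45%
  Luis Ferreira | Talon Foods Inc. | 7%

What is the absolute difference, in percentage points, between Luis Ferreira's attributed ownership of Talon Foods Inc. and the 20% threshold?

By spousal attribution (R1), Luis Ferreira is treated as also owning Sven Ferreira's interest in Ridgefield Textiles S.p.A, giving 56% + 43% = 99%.
By spousal attribution (R1), Luis Ferreira is treated as also owning Sven Ferreira's interest in Beacon Shipping BV, giving 54% + 46% = 100%.
By spousal attribution (R1), Luis Ferreira is treated as also owning Sven Ferreira's interest in Larkspur Partners LP, giving 42% + 29% = 71%.
Chain via Ridgefield Textiles S.p.A. → Orion Manufacturing Inc. (R2): 99% × 59% × 12% = 7.0092% of Talon Foods Inc.
Chain via Beacon Shipping BV → Silverbay Pharma AG (R2): 100% × 18% × 45% = 8.1% of Talon Foods Inc.
Chain via Larkspur Partners LP → Ironwood Media Ltd (R2): 71% × 71% × 33% = 16.6353% of Talon Foods Inc.
Direct interest in Talon Foods Inc: 7%.
Aggregating (R3): 7.0092% + 8.1% + 16.6353% + 7% = 38.7445%.
38.7445% exceeds the 20% threshold by 18.7445 percentage points.

18.7445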